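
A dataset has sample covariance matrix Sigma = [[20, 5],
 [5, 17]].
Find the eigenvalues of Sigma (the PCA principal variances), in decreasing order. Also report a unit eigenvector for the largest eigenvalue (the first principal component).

Step 1 — characteristic polynomial of 2×2 Sigma:
  det(Sigma - λI) = λ² - trace · λ + det = 0.
  trace = 20 + 17 = 37, det = 20·17 - (5)² = 315.
Step 2 — discriminant:
  Δ = trace² - 4·det = 1369 - 1260 = 109.
Step 3 — eigenvalues:
  λ = (trace ± √Δ)/2 = (37 ± 10.4403)/2,
  λ_1 = 23.7202,  λ_2 = 13.2798.

Step 4 — unit eigenvector for λ_1: solve (Sigma - λ_1 I)v = 0. First row:
  (20 - 23.7202)·v_x + (5)·v_y = 0, i.e. (-3.7202)·v_x + (5)·v_y = 0,
  so v ∝ (b, λ_1 - a) = (5, 3.7202) = u.
  ||u|| = √((5)² + (3.7202)²) = √(38.8395) ≈ 6.2321,
  v_1 = u/||u|| ≈ (0.8023, 0.5969) (||v_1|| = 1).

λ_1 = 23.7202,  λ_2 = 13.2798;  v_1 ≈ (0.8023, 0.5969)


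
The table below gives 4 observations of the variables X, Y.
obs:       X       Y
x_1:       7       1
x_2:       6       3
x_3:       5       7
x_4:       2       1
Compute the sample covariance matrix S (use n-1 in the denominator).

Step 1 — column means:
  mean(X) = (7 + 6 + 5 + 2) / 4 = 20/4 = 5
  mean(Y) = (1 + 3 + 7 + 1) / 4 = 12/4 = 3

Step 2 — sample covariance S[i,j] = (1/(n-1)) · Σ_k (x_{k,i} - mean_i) · (x_{k,j} - mean_j), with n-1 = 3.
  S[X,X] = ((2)·(2) + (1)·(1) + (0)·(0) + (-3)·(-3)) / 3 = 14/3 = 4.6667
  S[X,Y] = ((2)·(-2) + (1)·(0) + (0)·(4) + (-3)·(-2)) / 3 = 2/3 = 0.6667
  S[Y,Y] = ((-2)·(-2) + (0)·(0) + (4)·(4) + (-2)·(-2)) / 3 = 24/3 = 8

S is symmetric (S[j,i] = S[i,j]). Assembling:

S = [[4.6667, 0.6667],
 [0.6667, 8]]


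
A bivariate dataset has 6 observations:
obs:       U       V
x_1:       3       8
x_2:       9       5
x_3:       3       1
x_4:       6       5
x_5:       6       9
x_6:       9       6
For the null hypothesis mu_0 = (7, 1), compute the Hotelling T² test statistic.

Step 1 — sample mean vector:
  mean(U) = (3 + 9 + 3 + 6 + 6 + 9) / 6 = 36/6 = 6
  mean(V) = (8 + 5 + 1 + 5 + 9 + 6) / 6 = 34/6 = 5.6667
  x̄ = (6, 5.6667),  deviation x̄ - mu_0 = (6, 5.6667) - (7, 1) = (-1, 4.6667).

Step 2 — sample covariance matrix, S[i,j] = (1/(n-1)) · Σ_k (x_{k,i} - mean_i) · (x_{k,j} - mean_j), divisor n-1 = 5:
  S[U,U] = ((-3)·(-3) + (3)·(3) + (-3)·(-3) + (0)·(0) + (0)·(0) + (3)·(3)) / 5 = 36/5 = 7.2
  S[U,V] = ((-3)·(2.3333) + (3)·(-0.6667) + (-3)·(-4.6667) + (0)·(-0.6667) + (0)·(3.3333) + (3)·(0.3333)) / 5 = 6/5 = 1.2
  S[V,V] = ((2.3333)·(2.3333) + (-0.6667)·(-0.6667) + (-4.6667)·(-4.6667) + (-0.6667)·(-0.6667) + (3.3333)·(3.3333) + (0.3333)·(0.3333)) / 5 = 39.3333/5 = 7.8667
  S = [[7.2, 1.2],
 [1.2, 7.8667]].

Step 3 — invert S. det(S) = 7.2·7.8667 - (1.2)² = 55.2.
  S^{-1} = (1/det) · [[d, -b], [-b, a]] = [[0.1425, -0.0217],
 [-0.0217, 0.1304]].

Step 4 — quadratic form (x̄ - mu_0)^T · S^{-1} · (x̄ - mu_0):
  S^{-1} · (x̄ - mu_0) = (-0.244, 0.6304),
  (x̄ - mu_0)^T · [...] = (-1)·(-0.244) + (4.6667)·(0.6304) = 3.186.

Step 5 — scale by n: T² = 6 · 3.186 = 19.1159.

T² ≈ 19.1159


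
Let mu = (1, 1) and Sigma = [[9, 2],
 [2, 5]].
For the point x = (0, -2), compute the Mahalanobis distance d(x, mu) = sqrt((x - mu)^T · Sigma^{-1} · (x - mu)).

Step 1 — centre the observation: (x - mu) = (-1, -3).

Step 2 — invert Sigma. det(Sigma) = 9·5 - (2)² = 41.
  Sigma^{-1} = (1/det) · [[d, -b], [-b, a]] = [[0.122, -0.0488],
 [-0.0488, 0.2195]].

Step 3 — form the quadratic (x - mu)^T · Sigma^{-1} · (x - mu):
  Sigma^{-1} · (x - mu) = (0.0244, -0.6098).
  (x - mu)^T · [Sigma^{-1} · (x - mu)] = (-1)·(0.0244) + (-3)·(-0.6098) = 1.8049.

Step 4 — take square root: d = √(1.8049) ≈ 1.3435.

d(x, mu) = √(1.8049) ≈ 1.3435


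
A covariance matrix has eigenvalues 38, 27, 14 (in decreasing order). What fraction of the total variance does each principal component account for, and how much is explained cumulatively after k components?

Step 1 — total variance = trace(Sigma) = Σ λ_i = 38 + 27 + 14 = 79.

Step 2 — fraction explained by component i = λ_i / Σ λ:
  PC1: 38/79 = 0.481
  PC2: 27/79 = 0.3418
  PC3: 14/79 = 0.1772

Step 3 — cumulative fraction after k components = (λ_1 + ... + λ_k) / Σ λ:
  k = 1: 38/79 = 0.481
  k = 2: (38 + 27)/79 = 65/79 = 0.8228
  k = 3: (38 + 27 + 14)/79 = 79/79 = 1

Summary (fraction, with percent):

explained: PC1 0.481 (48.1%), PC2 0.3418 (34.18%), PC3 0.1772 (17.72%);  cumulative: 0.481, 0.8228, 1


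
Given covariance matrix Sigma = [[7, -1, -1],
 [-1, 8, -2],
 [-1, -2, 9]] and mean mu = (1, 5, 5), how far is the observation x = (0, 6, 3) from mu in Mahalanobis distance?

Step 1 — centre the observation: (x - mu) = (-1, 1, -2).

Step 2 — invert Sigma (cofactor / det for 3×3, or solve directly):
  Sigma^{-1} = [[0.1495, 0.0242, 0.022],
 [0.0242, 0.1363, 0.033],
 [0.022, 0.033, 0.1209]].

Step 3 — form the quadratic (x - mu)^T · Sigma^{-1} · (x - mu):
  Sigma^{-1} · (x - mu) = (-0.1692, 0.0462, -0.2308).
  (x - mu)^T · [Sigma^{-1} · (x - mu)] = (-1)·(-0.1692) + (1)·(0.0462) + (-2)·(-0.2308) = 0.6769.

Step 4 — take square root: d = √(0.6769) ≈ 0.8228.

d(x, mu) = √(0.6769) ≈ 0.8228


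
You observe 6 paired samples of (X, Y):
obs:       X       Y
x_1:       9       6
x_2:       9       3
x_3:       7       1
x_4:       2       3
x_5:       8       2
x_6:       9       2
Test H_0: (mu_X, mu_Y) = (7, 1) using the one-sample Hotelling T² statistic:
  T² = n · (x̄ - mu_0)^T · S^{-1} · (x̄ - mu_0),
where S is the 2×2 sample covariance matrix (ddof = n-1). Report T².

Step 1 — sample mean vector:
  mean(X) = (9 + 9 + 7 + 2 + 8 + 9) / 6 = 44/6 = 7.3333
  mean(Y) = (6 + 3 + 1 + 3 + 2 + 2) / 6 = 17/6 = 2.8333
  x̄ = (7.3333, 2.8333),  deviation x̄ - mu_0 = (7.3333, 2.8333) - (7, 1) = (0.3333, 1.8333).

Step 2 — sample covariance matrix, S[i,j] = (1/(n-1)) · Σ_k (x_{k,i} - mean_i) · (x_{k,j} - mean_j), divisor n-1 = 5:
  S[X,X] = ((1.6667)·(1.6667) + (1.6667)·(1.6667) + (-0.3333)·(-0.3333) + (-5.3333)·(-5.3333) + (0.6667)·(0.6667) + (1.6667)·(1.6667)) / 5 = 37.3333/5 = 7.4667
  S[X,Y] = ((1.6667)·(3.1667) + (1.6667)·(0.1667) + (-0.3333)·(-1.8333) + (-5.3333)·(0.1667) + (0.6667)·(-0.8333) + (1.6667)·(-0.8333)) / 5 = 3.3333/5 = 0.6667
  S[Y,Y] = ((3.1667)·(3.1667) + (0.1667)·(0.1667) + (-1.8333)·(-1.8333) + (0.1667)·(0.1667) + (-0.8333)·(-0.8333) + (-0.8333)·(-0.8333)) / 5 = 14.8333/5 = 2.9667
  S = [[7.4667, 0.6667],
 [0.6667, 2.9667]].

Step 3 — invert S. det(S) = 7.4667·2.9667 - (0.6667)² = 21.7067.
  S^{-1} = (1/det) · [[d, -b], [-b, a]] = [[0.1367, -0.0307],
 [-0.0307, 0.344]].

Step 4 — quadratic form (x̄ - mu_0)^T · S^{-1} · (x̄ - mu_0):
  S^{-1} · (x̄ - mu_0) = (-0.0107, 0.6204),
  (x̄ - mu_0)^T · [...] = (0.3333)·(-0.0107) + (1.8333)·(0.6204) = 1.1338.

Step 5 — scale by n: T² = 6 · 1.1338 = 6.8028.

T² ≈ 6.8028


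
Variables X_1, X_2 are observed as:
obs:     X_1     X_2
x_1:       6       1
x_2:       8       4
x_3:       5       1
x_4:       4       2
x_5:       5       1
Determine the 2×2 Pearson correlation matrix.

Step 1 — column means:
  mean(X_1) = (6 + 8 + 5 + 4 + 5) / 5 = 28/5 = 5.6
  mean(X_2) = (1 + 4 + 1 + 2 + 1) / 5 = 9/5 = 1.8

Step 2 — sample variances and covariances s[i,j] = (1/(n-1)) · Σ_k (x_{k,i} - mean_i) · (x_{k,j} - mean_j), with n-1 = 4:
  s[X_1,X_1] = ((0.4)·(0.4) + (2.4)·(2.4) + (-0.6)·(-0.6) + (-1.6)·(-1.6) + (-0.6)·(-0.6)) / 4 = 9.2/4 = 2.3
  s[X_1,X_2] = ((0.4)·(-0.8) + (2.4)·(2.2) + (-0.6)·(-0.8) + (-1.6)·(0.2) + (-0.6)·(-0.8)) / 4 = 5.6/4 = 1.4
  s[X_2,X_2] = ((-0.8)·(-0.8) + (2.2)·(2.2) + (-0.8)·(-0.8) + (0.2)·(0.2) + (-0.8)·(-0.8)) / 4 = 6.8/4 = 1.7
  Sample standard deviations s_i = √(s[i,i]):
  s(X_1) = √(2.3) = 1.5166
  s(X_2) = √(1.7) = 1.3038

Step 3 — r_{ij} = s_{ij} / (s_i · s_j):
  r[X_1,X_1] = 1 (diagonal).
  r[X_1,X_2] = 1.4 / (1.5166 · 1.3038) = 1.4 / 1.9774 = 0.708
  r[X_2,X_2] = 1 (diagonal).

R is symmetric with unit diagonal. Assembling:

R = [[1, 0.708],
 [0.708, 1]]


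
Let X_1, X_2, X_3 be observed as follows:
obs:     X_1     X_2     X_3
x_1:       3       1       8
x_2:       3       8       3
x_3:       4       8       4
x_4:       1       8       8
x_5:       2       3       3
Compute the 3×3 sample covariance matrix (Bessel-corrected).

Step 1 — column means:
  mean(X_1) = (3 + 3 + 4 + 1 + 2) / 5 = 13/5 = 2.6
  mean(X_2) = (1 + 8 + 8 + 8 + 3) / 5 = 28/5 = 5.6
  mean(X_3) = (8 + 3 + 4 + 8 + 3) / 5 = 26/5 = 5.2

Step 2 — sample covariance S[i,j] = (1/(n-1)) · Σ_k (x_{k,i} - mean_i) · (x_{k,j} - mean_j), with n-1 = 4.
  S[X_1,X_1] = ((0.4)·(0.4) + (0.4)·(0.4) + (1.4)·(1.4) + (-1.6)·(-1.6) + (-0.6)·(-0.6)) / 4 = 5.2/4 = 1.3
  S[X_1,X_2] = ((0.4)·(-4.6) + (0.4)·(2.4) + (1.4)·(2.4) + (-1.6)·(2.4) + (-0.6)·(-2.6)) / 4 = 0.2/4 = 0.05
  S[X_1,X_3] = ((0.4)·(2.8) + (0.4)·(-2.2) + (1.4)·(-1.2) + (-1.6)·(2.8) + (-0.6)·(-2.2)) / 4 = -4.6/4 = -1.15
  S[X_2,X_2] = ((-4.6)·(-4.6) + (2.4)·(2.4) + (2.4)·(2.4) + (2.4)·(2.4) + (-2.6)·(-2.6)) / 4 = 45.2/4 = 11.3
  S[X_2,X_3] = ((-4.6)·(2.8) + (2.4)·(-2.2) + (2.4)·(-1.2) + (2.4)·(2.8) + (-2.6)·(-2.2)) / 4 = -8.6/4 = -2.15
  S[X_3,X_3] = ((2.8)·(2.8) + (-2.2)·(-2.2) + (-1.2)·(-1.2) + (2.8)·(2.8) + (-2.2)·(-2.2)) / 4 = 26.8/4 = 6.7

S is symmetric (S[j,i] = S[i,j]). Assembling:

S = [[1.3, 0.05, -1.15],
 [0.05, 11.3, -2.15],
 [-1.15, -2.15, 6.7]]


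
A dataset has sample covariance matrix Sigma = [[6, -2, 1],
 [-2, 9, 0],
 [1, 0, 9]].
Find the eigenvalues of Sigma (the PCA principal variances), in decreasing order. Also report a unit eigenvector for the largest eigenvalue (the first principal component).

Step 1 — characteristic polynomial p(λ) = det(λI - Sigma) = λ³ - tr·λ² + c_1·λ - det, where tr = trace, c_1 = sum of the principal 2×2 minors, det = det(Sigma):
  tr = 6 + 9 + 9 = 24,
  c_1 = (6·9 - (-2)²) + (6·9 - (1)²) + (9·9 - (0)²) = 50 + 53 + 81 = 184,
  det = 6·(9·9 - (0)²) - (-2)·((-2)·9 - (0)·(1)) + (1)·((-2)·(0) - 9·(1)) = 6·(81) - (-2)·(-18) + (1)·(-9) = 441.
  So p(λ) = λ³ - 24λ² + 184λ - 441.
Step 2 — look for an integer root (rational root theorem: any rational root is an integer divisor of 441). Testing λ = 9:
  p(9) = 729 - 1944 + 1656 - 441 = 0  ✓
  Dividing out (λ - 9): p(λ) = (λ - 9)(λ² - 15λ + 49).
Step 3 — remaining eigenvalues from the quadratic λ² - 15λ + 49 = 0:
  Δ = 15² - 4·49 = 225 - 196 = 29,  λ = (15 ± √29)/2 = (15 ± 5.3852)/2 ≈ 10.1926 or 4.8074.
  Sorted: λ_1 = 10.1926,  λ_2 = 9,  λ_3 = 4.8074  (check: sum = 24 = tr ✓).

Step 4 — unit eigenvector for λ_1 ≈ 10.1926: v spans the null space of (Sigma - λ_1 I), whose rows are
  r_1 = (-4.1926, -2, 1),  r_2 = (-2, -1.1926, 0),  r_3 = (1, 0, -1.1926).
  v is orthogonal to every row, so take v ∝ r_1 × r_2 = ((-2)·(0) - (1)·(-1.1926), (1)·(-2) - (-4.1926)·(0), (-4.1926)·(-1.1926) - (-2)·(-2)) ≈ (1.1926, -2, 1).
  Let u = (1.1926, -2, 1).
  ||u|| = √((1.1926)² + (-2)² + (1)²) = √(6.4223) ≈ 2.5342,  v_1 = u/||u|| ≈ (0.4706, -0.7892, 0.3946) (||v_1|| = 1).

λ_1 = 10.1926,  λ_2 = 9,  λ_3 = 4.8074;  v_1 ≈ (0.4706, -0.7892, 0.3946)


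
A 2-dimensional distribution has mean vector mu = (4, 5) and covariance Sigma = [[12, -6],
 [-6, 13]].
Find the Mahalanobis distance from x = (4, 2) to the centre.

Step 1 — centre the observation: (x - mu) = (0, -3).

Step 2 — invert Sigma. det(Sigma) = 12·13 - (-6)² = 120.
  Sigma^{-1} = (1/det) · [[d, -b], [-b, a]] = [[0.1083, 0.05],
 [0.05, 0.1]].

Step 3 — form the quadratic (x - mu)^T · Sigma^{-1} · (x - mu):
  Sigma^{-1} · (x - mu) = (-0.15, -0.3).
  (x - mu)^T · [Sigma^{-1} · (x - mu)] = (0)·(-0.15) + (-3)·(-0.3) = 0.9.

Step 4 — take square root: d = √(0.9) ≈ 0.9487.

d(x, mu) = √(0.9) ≈ 0.9487


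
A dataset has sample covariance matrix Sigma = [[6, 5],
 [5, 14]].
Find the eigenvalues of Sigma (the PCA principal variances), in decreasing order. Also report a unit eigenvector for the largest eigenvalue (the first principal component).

Step 1 — characteristic polynomial of 2×2 Sigma:
  det(Sigma - λI) = λ² - trace · λ + det = 0.
  trace = 6 + 14 = 20, det = 6·14 - (5)² = 59.
Step 2 — discriminant:
  Δ = trace² - 4·det = 400 - 236 = 164.
Step 3 — eigenvalues:
  λ = (trace ± √Δ)/2 = (20 ± 12.8062)/2,
  λ_1 = 16.4031,  λ_2 = 3.5969.

Step 4 — unit eigenvector for λ_1: solve (Sigma - λ_1 I)v = 0. First row:
  (6 - 16.4031)·v_x + (5)·v_y = 0, i.e. (-10.4031)·v_x + (5)·v_y = 0,
  so v ∝ (b, λ_1 - a) = (5, 10.4031) = u.
  ||u|| = √((5)² + (10.4031)²) = √(133.225) ≈ 11.5423,
  v_1 = u/||u|| ≈ (0.4332, 0.9013) (||v_1|| = 1).

λ_1 = 16.4031,  λ_2 = 3.5969;  v_1 ≈ (0.4332, 0.9013)


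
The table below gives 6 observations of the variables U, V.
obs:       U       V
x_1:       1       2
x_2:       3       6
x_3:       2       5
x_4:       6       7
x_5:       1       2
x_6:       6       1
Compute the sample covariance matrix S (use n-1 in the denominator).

Step 1 — column means:
  mean(U) = (1 + 3 + 2 + 6 + 1 + 6) / 6 = 19/6 = 3.1667
  mean(V) = (2 + 6 + 5 + 7 + 2 + 1) / 6 = 23/6 = 3.8333

Step 2 — sample covariance S[i,j] = (1/(n-1)) · Σ_k (x_{k,i} - mean_i) · (x_{k,j} - mean_j), with n-1 = 5.
  S[U,U] = ((-2.1667)·(-2.1667) + (-0.1667)·(-0.1667) + (-1.1667)·(-1.1667) + (2.8333)·(2.8333) + (-2.1667)·(-2.1667) + (2.8333)·(2.8333)) / 5 = 26.8333/5 = 5.3667
  S[U,V] = ((-2.1667)·(-1.8333) + (-0.1667)·(2.1667) + (-1.1667)·(1.1667) + (2.8333)·(3.1667) + (-2.1667)·(-1.8333) + (2.8333)·(-2.8333)) / 5 = 7.1667/5 = 1.4333
  S[V,V] = ((-1.8333)·(-1.8333) + (2.1667)·(2.1667) + (1.1667)·(1.1667) + (3.1667)·(3.1667) + (-1.8333)·(-1.8333) + (-2.8333)·(-2.8333)) / 5 = 30.8333/5 = 6.1667

S is symmetric (S[j,i] = S[i,j]). Assembling:

S = [[5.3667, 1.4333],
 [1.4333, 6.1667]]


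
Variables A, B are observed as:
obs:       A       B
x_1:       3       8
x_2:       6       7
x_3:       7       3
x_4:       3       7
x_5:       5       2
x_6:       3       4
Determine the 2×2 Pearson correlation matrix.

Step 1 — column means:
  mean(A) = (3 + 6 + 7 + 3 + 5 + 3) / 6 = 27/6 = 4.5
  mean(B) = (8 + 7 + 3 + 7 + 2 + 4) / 6 = 31/6 = 5.1667

Step 2 — sample variances and covariances s[i,j] = (1/(n-1)) · Σ_k (x_{k,i} - mean_i) · (x_{k,j} - mean_j), with n-1 = 5:
  s[A,A] = ((-1.5)·(-1.5) + (1.5)·(1.5) + (2.5)·(2.5) + (-1.5)·(-1.5) + (0.5)·(0.5) + (-1.5)·(-1.5)) / 5 = 15.5/5 = 3.1
  s[A,B] = ((-1.5)·(2.8333) + (1.5)·(1.8333) + (2.5)·(-2.1667) + (-1.5)·(1.8333) + (0.5)·(-3.1667) + (-1.5)·(-1.1667)) / 5 = -9.5/5 = -1.9
  s[B,B] = ((2.8333)·(2.8333) + (1.8333)·(1.8333) + (-2.1667)·(-2.1667) + (1.8333)·(1.8333) + (-3.1667)·(-3.1667) + (-1.1667)·(-1.1667)) / 5 = 30.8333/5 = 6.1667
  Sample standard deviations s_i = √(s[i,i]):
  s(A) = √(3.1) = 1.7607
  s(B) = √(6.1667) = 2.4833

Step 3 — r_{ij} = s_{ij} / (s_i · s_j):
  r[A,A] = 1 (diagonal).
  r[A,B] = -1.9 / (1.7607 · 2.4833) = -1.9 / 4.3723 = -0.4346
  r[B,B] = 1 (diagonal).

R is symmetric with unit diagonal. Assembling:

R = [[1, -0.4346],
 [-0.4346, 1]]


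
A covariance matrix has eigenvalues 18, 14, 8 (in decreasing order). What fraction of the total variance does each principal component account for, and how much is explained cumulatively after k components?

Step 1 — total variance = trace(Sigma) = Σ λ_i = 18 + 14 + 8 = 40.

Step 2 — fraction explained by component i = λ_i / Σ λ:
  PC1: 18/40 = 0.45
  PC2: 14/40 = 0.35
  PC3: 8/40 = 0.2

Step 3 — cumulative fraction after k components = (λ_1 + ... + λ_k) / Σ λ:
  k = 1: 18/40 = 0.45
  k = 2: (18 + 14)/40 = 32/40 = 0.8
  k = 3: (18 + 14 + 8)/40 = 40/40 = 1

Summary (fraction, with percent):

explained: PC1 0.45 (45%), PC2 0.35 (35%), PC3 0.2 (20%);  cumulative: 0.45, 0.8, 1


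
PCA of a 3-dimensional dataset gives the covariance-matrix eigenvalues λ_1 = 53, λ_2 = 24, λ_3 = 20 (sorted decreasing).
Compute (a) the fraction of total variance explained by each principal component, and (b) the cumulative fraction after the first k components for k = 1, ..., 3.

Step 1 — total variance = trace(Sigma) = Σ λ_i = 53 + 24 + 20 = 97.

Step 2 — fraction explained by component i = λ_i / Σ λ:
  PC1: 53/97 = 0.5464
  PC2: 24/97 = 0.2474
  PC3: 20/97 = 0.2062

Step 3 — cumulative fraction after k components = (λ_1 + ... + λ_k) / Σ λ:
  k = 1: 53/97 = 0.5464
  k = 2: (53 + 24)/97 = 77/97 = 0.7938
  k = 3: (53 + 24 + 20)/97 = 97/97 = 1

Summary (fraction, with percent):

explained: PC1 0.5464 (54.64%), PC2 0.2474 (24.74%), PC3 0.2062 (20.62%);  cumulative: 0.5464, 0.7938, 1


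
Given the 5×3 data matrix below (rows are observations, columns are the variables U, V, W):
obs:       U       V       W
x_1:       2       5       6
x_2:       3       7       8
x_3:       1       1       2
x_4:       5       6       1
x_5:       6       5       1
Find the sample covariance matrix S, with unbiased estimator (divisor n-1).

Step 1 — column means:
  mean(U) = (2 + 3 + 1 + 5 + 6) / 5 = 17/5 = 3.4
  mean(V) = (5 + 7 + 1 + 6 + 5) / 5 = 24/5 = 4.8
  mean(W) = (6 + 8 + 2 + 1 + 1) / 5 = 18/5 = 3.6

Step 2 — sample covariance S[i,j] = (1/(n-1)) · Σ_k (x_{k,i} - mean_i) · (x_{k,j} - mean_j), with n-1 = 4.
  S[U,U] = ((-1.4)·(-1.4) + (-0.4)·(-0.4) + (-2.4)·(-2.4) + (1.6)·(1.6) + (2.6)·(2.6)) / 4 = 17.2/4 = 4.3
  S[U,V] = ((-1.4)·(0.2) + (-0.4)·(2.2) + (-2.4)·(-3.8) + (1.6)·(1.2) + (2.6)·(0.2)) / 4 = 10.4/4 = 2.6
  S[U,W] = ((-1.4)·(2.4) + (-0.4)·(4.4) + (-2.4)·(-1.6) + (1.6)·(-2.6) + (2.6)·(-2.6)) / 4 = -12.2/4 = -3.05
  S[V,V] = ((0.2)·(0.2) + (2.2)·(2.2) + (-3.8)·(-3.8) + (1.2)·(1.2) + (0.2)·(0.2)) / 4 = 20.8/4 = 5.2
  S[V,W] = ((0.2)·(2.4) + (2.2)·(4.4) + (-3.8)·(-1.6) + (1.2)·(-2.6) + (0.2)·(-2.6)) / 4 = 12.6/4 = 3.15
  S[W,W] = ((2.4)·(2.4) + (4.4)·(4.4) + (-1.6)·(-1.6) + (-2.6)·(-2.6) + (-2.6)·(-2.6)) / 4 = 41.2/4 = 10.3

S is symmetric (S[j,i] = S[i,j]). Assembling:

S = [[4.3, 2.6, -3.05],
 [2.6, 5.2, 3.15],
 [-3.05, 3.15, 10.3]]


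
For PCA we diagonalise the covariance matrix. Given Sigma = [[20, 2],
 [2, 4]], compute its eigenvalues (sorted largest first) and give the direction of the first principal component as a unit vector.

Step 1 — characteristic polynomial of 2×2 Sigma:
  det(Sigma - λI) = λ² - trace · λ + det = 0.
  trace = 20 + 4 = 24, det = 20·4 - (2)² = 76.
Step 2 — discriminant:
  Δ = trace² - 4·det = 576 - 304 = 272.
Step 3 — eigenvalues:
  λ = (trace ± √Δ)/2 = (24 ± 16.4924)/2,
  λ_1 = 20.2462,  λ_2 = 3.7538.

Step 4 — unit eigenvector for λ_1: solve (Sigma - λ_1 I)v = 0. First row:
  (20 - 20.2462)·v_x + (2)·v_y = 0, i.e. (-0.2462)·v_x + (2)·v_y = 0,
  so v ∝ (b, λ_1 - a) = (2, 0.2462) = u.
  ||u|| = √((2)² + (0.2462)²) = √(4.0606) ≈ 2.0151,
  v_1 = u/||u|| ≈ (0.9925, 0.1222) (||v_1|| = 1).

λ_1 = 20.2462,  λ_2 = 3.7538;  v_1 ≈ (0.9925, 0.1222)


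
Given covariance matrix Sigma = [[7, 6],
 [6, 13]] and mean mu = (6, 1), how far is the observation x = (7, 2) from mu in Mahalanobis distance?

Step 1 — centre the observation: (x - mu) = (1, 1).

Step 2 — invert Sigma. det(Sigma) = 7·13 - (6)² = 55.
  Sigma^{-1} = (1/det) · [[d, -b], [-b, a]] = [[0.2364, -0.1091],
 [-0.1091, 0.1273]].

Step 3 — form the quadratic (x - mu)^T · Sigma^{-1} · (x - mu):
  Sigma^{-1} · (x - mu) = (0.1273, 0.0182).
  (x - mu)^T · [Sigma^{-1} · (x - mu)] = (1)·(0.1273) + (1)·(0.0182) = 0.1455.

Step 4 — take square root: d = √(0.1455) ≈ 0.3814.

d(x, mu) = √(0.1455) ≈ 0.3814


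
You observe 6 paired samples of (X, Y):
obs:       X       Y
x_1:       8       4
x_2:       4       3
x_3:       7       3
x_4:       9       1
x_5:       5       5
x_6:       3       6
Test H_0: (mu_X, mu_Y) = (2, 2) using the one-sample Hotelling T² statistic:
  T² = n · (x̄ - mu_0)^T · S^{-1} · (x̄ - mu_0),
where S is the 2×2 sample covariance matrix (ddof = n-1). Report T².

Step 1 — sample mean vector:
  mean(X) = (8 + 4 + 7 + 9 + 5 + 3) / 6 = 36/6 = 6
  mean(Y) = (4 + 3 + 3 + 1 + 5 + 6) / 6 = 22/6 = 3.6667
  x̄ = (6, 3.6667),  deviation x̄ - mu_0 = (6, 3.6667) - (2, 2) = (4, 1.6667).

Step 2 — sample covariance matrix, S[i,j] = (1/(n-1)) · Σ_k (x_{k,i} - mean_i) · (x_{k,j} - mean_j), divisor n-1 = 5:
  S[X,X] = ((2)·(2) + (-2)·(-2) + (1)·(1) + (3)·(3) + (-1)·(-1) + (-3)·(-3)) / 5 = 28/5 = 5.6
  S[X,Y] = ((2)·(0.3333) + (-2)·(-0.6667) + (1)·(-0.6667) + (3)·(-2.6667) + (-1)·(1.3333) + (-3)·(2.3333)) / 5 = -15/5 = -3
  S[Y,Y] = ((0.3333)·(0.3333) + (-0.6667)·(-0.6667) + (-0.6667)·(-0.6667) + (-2.6667)·(-2.6667) + (1.3333)·(1.3333) + (2.3333)·(2.3333)) / 5 = 15.3333/5 = 3.0667
  S = [[5.6, -3],
 [-3, 3.0667]].

Step 3 — invert S. det(S) = 5.6·3.0667 - (-3)² = 8.1733.
  S^{-1} = (1/det) · [[d, -b], [-b, a]] = [[0.3752, 0.367],
 [0.367, 0.6852]].

Step 4 — quadratic form (x̄ - mu_0)^T · S^{-1} · (x̄ - mu_0):
  S^{-1} · (x̄ - mu_0) = (2.1126, 2.6101),
  (x̄ - mu_0)^T · [...] = (4)·(2.1126) + (1.6667)·(2.6101) = 12.8004.

Step 5 — scale by n: T² = 6 · 12.8004 = 76.8026.

T² ≈ 76.8026


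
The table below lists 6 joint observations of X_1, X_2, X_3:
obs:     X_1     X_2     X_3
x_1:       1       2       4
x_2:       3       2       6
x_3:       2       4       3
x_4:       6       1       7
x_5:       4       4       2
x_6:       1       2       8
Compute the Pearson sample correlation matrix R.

Step 1 — column means:
  mean(X_1) = (1 + 3 + 2 + 6 + 4 + 1) / 6 = 17/6 = 2.8333
  mean(X_2) = (2 + 2 + 4 + 1 + 4 + 2) / 6 = 15/6 = 2.5
  mean(X_3) = (4 + 6 + 3 + 7 + 2 + 8) / 6 = 30/6 = 5

Step 2 — sample variances and covariances s[i,j] = (1/(n-1)) · Σ_k (x_{k,i} - mean_i) · (x_{k,j} - mean_j), with n-1 = 5:
  s[X_1,X_1] = ((-1.8333)·(-1.8333) + (0.1667)·(0.1667) + (-0.8333)·(-0.8333) + (3.1667)·(3.1667) + (1.1667)·(1.1667) + (-1.8333)·(-1.8333)) / 5 = 18.8333/5 = 3.7667
  s[X_1,X_2] = ((-1.8333)·(-0.5) + (0.1667)·(-0.5) + (-0.8333)·(1.5) + (3.1667)·(-1.5) + (1.1667)·(1.5) + (-1.8333)·(-0.5)) / 5 = -2.5/5 = -0.5
  s[X_1,X_3] = ((-1.8333)·(-1) + (0.1667)·(1) + (-0.8333)·(-2) + (3.1667)·(2) + (1.1667)·(-3) + (-1.8333)·(3)) / 5 = 1/5 = 0.2
  s[X_2,X_2] = ((-0.5)·(-0.5) + (-0.5)·(-0.5) + (1.5)·(1.5) + (-1.5)·(-1.5) + (1.5)·(1.5) + (-0.5)·(-0.5)) / 5 = 7.5/5 = 1.5
  s[X_2,X_3] = ((-0.5)·(-1) + (-0.5)·(1) + (1.5)·(-2) + (-1.5)·(2) + (1.5)·(-3) + (-0.5)·(3)) / 5 = -12/5 = -2.4
  s[X_3,X_3] = ((-1)·(-1) + (1)·(1) + (-2)·(-2) + (2)·(2) + (-3)·(-3) + (3)·(3)) / 5 = 28/5 = 5.6
  Sample standard deviations s_i = √(s[i,i]):
  s(X_1) = √(3.7667) = 1.9408
  s(X_2) = √(1.5) = 1.2247
  s(X_3) = √(5.6) = 2.3664

Step 3 — r_{ij} = s_{ij} / (s_i · s_j):
  r[X_1,X_1] = 1 (diagonal).
  r[X_1,X_2] = -0.5 / (1.9408 · 1.2247) = -0.5 / 2.377 = -0.2104
  r[X_1,X_3] = 0.2 / (1.9408 · 2.3664) = 0.2 / 4.5927 = 0.0435
  r[X_2,X_2] = 1 (diagonal).
  r[X_2,X_3] = -2.4 / (1.2247 · 2.3664) = -2.4 / 2.8983 = -0.8281
  r[X_3,X_3] = 1 (diagonal).

R is symmetric with unit diagonal. Assembling:

R = [[1, -0.2104, 0.0435],
 [-0.2104, 1, -0.8281],
 [0.0435, -0.8281, 1]]


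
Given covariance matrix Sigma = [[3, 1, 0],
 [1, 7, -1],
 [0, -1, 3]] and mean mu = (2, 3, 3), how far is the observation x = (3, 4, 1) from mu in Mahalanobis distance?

Step 1 — centre the observation: (x - mu) = (1, 1, -2).

Step 2 — invert Sigma (cofactor / det for 3×3, or solve directly):
  Sigma^{-1} = [[0.3509, -0.0526, -0.0175],
 [-0.0526, 0.1579, 0.0526],
 [-0.0175, 0.0526, 0.3509]].

Step 3 — form the quadratic (x - mu)^T · Sigma^{-1} · (x - mu):
  Sigma^{-1} · (x - mu) = (0.3333, 0, -0.6667).
  (x - mu)^T · [Sigma^{-1} · (x - mu)] = (1)·(0.3333) + (1)·(0) + (-2)·(-0.6667) = 1.6667.

Step 4 — take square root: d = √(1.6667) ≈ 1.291.

d(x, mu) = √(1.6667) ≈ 1.291


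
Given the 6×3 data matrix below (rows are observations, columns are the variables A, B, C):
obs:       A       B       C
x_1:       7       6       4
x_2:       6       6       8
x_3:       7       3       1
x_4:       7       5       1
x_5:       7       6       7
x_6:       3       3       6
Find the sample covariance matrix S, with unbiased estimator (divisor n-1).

Step 1 — column means:
  mean(A) = (7 + 6 + 7 + 7 + 7 + 3) / 6 = 37/6 = 6.1667
  mean(B) = (6 + 6 + 3 + 5 + 6 + 3) / 6 = 29/6 = 4.8333
  mean(C) = (4 + 8 + 1 + 1 + 7 + 6) / 6 = 27/6 = 4.5

Step 2 — sample covariance S[i,j] = (1/(n-1)) · Σ_k (x_{k,i} - mean_i) · (x_{k,j} - mean_j), with n-1 = 5.
  S[A,A] = ((0.8333)·(0.8333) + (-0.1667)·(-0.1667) + (0.8333)·(0.8333) + (0.8333)·(0.8333) + (0.8333)·(0.8333) + (-3.1667)·(-3.1667)) / 5 = 12.8333/5 = 2.5667
  S[A,B] = ((0.8333)·(1.1667) + (-0.1667)·(1.1667) + (0.8333)·(-1.8333) + (0.8333)·(0.1667) + (0.8333)·(1.1667) + (-3.1667)·(-1.8333)) / 5 = 6.1667/5 = 1.2333
  S[A,C] = ((0.8333)·(-0.5) + (-0.1667)·(3.5) + (0.8333)·(-3.5) + (0.8333)·(-3.5) + (0.8333)·(2.5) + (-3.1667)·(1.5)) / 5 = -9.5/5 = -1.9
  S[B,B] = ((1.1667)·(1.1667) + (1.1667)·(1.1667) + (-1.8333)·(-1.8333) + (0.1667)·(0.1667) + (1.1667)·(1.1667) + (-1.8333)·(-1.8333)) / 5 = 10.8333/5 = 2.1667
  S[B,C] = ((1.1667)·(-0.5) + (1.1667)·(3.5) + (-1.8333)·(-3.5) + (0.1667)·(-3.5) + (1.1667)·(2.5) + (-1.8333)·(1.5)) / 5 = 9.5/5 = 1.9
  S[C,C] = ((-0.5)·(-0.5) + (3.5)·(3.5) + (-3.5)·(-3.5) + (-3.5)·(-3.5) + (2.5)·(2.5) + (1.5)·(1.5)) / 5 = 45.5/5 = 9.1

S is symmetric (S[j,i] = S[i,j]). Assembling:

S = [[2.5667, 1.2333, -1.9],
 [1.2333, 2.1667, 1.9],
 [-1.9, 1.9, 9.1]]


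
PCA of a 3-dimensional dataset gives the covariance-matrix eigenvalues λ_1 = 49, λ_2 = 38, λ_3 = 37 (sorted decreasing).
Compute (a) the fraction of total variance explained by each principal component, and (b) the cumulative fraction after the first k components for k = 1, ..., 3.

Step 1 — total variance = trace(Sigma) = Σ λ_i = 49 + 38 + 37 = 124.

Step 2 — fraction explained by component i = λ_i / Σ λ:
  PC1: 49/124 = 0.3952
  PC2: 38/124 = 0.3065
  PC3: 37/124 = 0.2984

Step 3 — cumulative fraction after k components = (λ_1 + ... + λ_k) / Σ λ:
  k = 1: 49/124 = 0.3952
  k = 2: (49 + 38)/124 = 87/124 = 0.7016
  k = 3: (49 + 38 + 37)/124 = 124/124 = 1

Summary (fraction, with percent):

explained: PC1 0.3952 (39.52%), PC2 0.3065 (30.65%), PC3 0.2984 (29.84%);  cumulative: 0.3952, 0.7016, 1


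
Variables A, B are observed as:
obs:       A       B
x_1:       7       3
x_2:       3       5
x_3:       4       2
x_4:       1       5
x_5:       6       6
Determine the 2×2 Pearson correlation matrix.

Step 1 — column means:
  mean(A) = (7 + 3 + 4 + 1 + 6) / 5 = 21/5 = 4.2
  mean(B) = (3 + 5 + 2 + 5 + 6) / 5 = 21/5 = 4.2

Step 2 — sample variances and covariances s[i,j] = (1/(n-1)) · Σ_k (x_{k,i} - mean_i) · (x_{k,j} - mean_j), with n-1 = 4:
  s[A,A] = ((2.8)·(2.8) + (-1.2)·(-1.2) + (-0.2)·(-0.2) + (-3.2)·(-3.2) + (1.8)·(1.8)) / 4 = 22.8/4 = 5.7
  s[A,B] = ((2.8)·(-1.2) + (-1.2)·(0.8) + (-0.2)·(-2.2) + (-3.2)·(0.8) + (1.8)·(1.8)) / 4 = -3.2/4 = -0.8
  s[B,B] = ((-1.2)·(-1.2) + (0.8)·(0.8) + (-2.2)·(-2.2) + (0.8)·(0.8) + (1.8)·(1.8)) / 4 = 10.8/4 = 2.7
  Sample standard deviations s_i = √(s[i,i]):
  s(A) = √(5.7) = 2.3875
  s(B) = √(2.7) = 1.6432

Step 3 — r_{ij} = s_{ij} / (s_i · s_j):
  r[A,A] = 1 (diagonal).
  r[A,B] = -0.8 / (2.3875 · 1.6432) = -0.8 / 3.923 = -0.2039
  r[B,B] = 1 (diagonal).

R is symmetric with unit diagonal. Assembling:

R = [[1, -0.2039],
 [-0.2039, 1]]


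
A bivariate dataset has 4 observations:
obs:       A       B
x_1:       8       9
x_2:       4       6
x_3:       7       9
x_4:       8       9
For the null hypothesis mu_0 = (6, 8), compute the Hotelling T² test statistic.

Step 1 — sample mean vector:
  mean(A) = (8 + 4 + 7 + 8) / 4 = 27/4 = 6.75
  mean(B) = (9 + 6 + 9 + 9) / 4 = 33/4 = 8.25
  x̄ = (6.75, 8.25),  deviation x̄ - mu_0 = (6.75, 8.25) - (6, 8) = (0.75, 0.25).

Step 2 — sample covariance matrix, S[i,j] = (1/(n-1)) · Σ_k (x_{k,i} - mean_i) · (x_{k,j} - mean_j), divisor n-1 = 3:
  S[A,A] = ((1.25)·(1.25) + (-2.75)·(-2.75) + (0.25)·(0.25) + (1.25)·(1.25)) / 3 = 10.75/3 = 3.5833
  S[A,B] = ((1.25)·(0.75) + (-2.75)·(-2.25) + (0.25)·(0.75) + (1.25)·(0.75)) / 3 = 8.25/3 = 2.75
  S[B,B] = ((0.75)·(0.75) + (-2.25)·(-2.25) + (0.75)·(0.75) + (0.75)·(0.75)) / 3 = 6.75/3 = 2.25
  S = [[3.5833, 2.75],
 [2.75, 2.25]].

Step 3 — invert S. det(S) = 3.5833·2.25 - (2.75)² = 0.5.
  S^{-1} = (1/det) · [[d, -b], [-b, a]] = [[4.5, -5.5],
 [-5.5, 7.1667]].

Step 4 — quadratic form (x̄ - mu_0)^T · S^{-1} · (x̄ - mu_0):
  S^{-1} · (x̄ - mu_0) = (2, -2.3333),
  (x̄ - mu_0)^T · [...] = (0.75)·(2) + (0.25)·(-2.3333) = 0.9167.

Step 5 — scale by n: T² = 4 · 0.9167 = 3.6667.

T² ≈ 3.6667


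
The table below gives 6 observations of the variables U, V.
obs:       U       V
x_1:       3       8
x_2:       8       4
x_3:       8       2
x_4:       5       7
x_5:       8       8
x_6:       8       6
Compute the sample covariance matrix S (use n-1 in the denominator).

Step 1 — column means:
  mean(U) = (3 + 8 + 8 + 5 + 8 + 8) / 6 = 40/6 = 6.6667
  mean(V) = (8 + 4 + 2 + 7 + 8 + 6) / 6 = 35/6 = 5.8333

Step 2 — sample covariance S[i,j] = (1/(n-1)) · Σ_k (x_{k,i} - mean_i) · (x_{k,j} - mean_j), with n-1 = 5.
  S[U,U] = ((-3.6667)·(-3.6667) + (1.3333)·(1.3333) + (1.3333)·(1.3333) + (-1.6667)·(-1.6667) + (1.3333)·(1.3333) + (1.3333)·(1.3333)) / 5 = 23.3333/5 = 4.6667
  S[U,V] = ((-3.6667)·(2.1667) + (1.3333)·(-1.8333) + (1.3333)·(-3.8333) + (-1.6667)·(1.1667) + (1.3333)·(2.1667) + (1.3333)·(0.1667)) / 5 = -14.3333/5 = -2.8667
  S[V,V] = ((2.1667)·(2.1667) + (-1.8333)·(-1.8333) + (-3.8333)·(-3.8333) + (1.1667)·(1.1667) + (2.1667)·(2.1667) + (0.1667)·(0.1667)) / 5 = 28.8333/5 = 5.7667

S is symmetric (S[j,i] = S[i,j]). Assembling:

S = [[4.6667, -2.8667],
 [-2.8667, 5.7667]]


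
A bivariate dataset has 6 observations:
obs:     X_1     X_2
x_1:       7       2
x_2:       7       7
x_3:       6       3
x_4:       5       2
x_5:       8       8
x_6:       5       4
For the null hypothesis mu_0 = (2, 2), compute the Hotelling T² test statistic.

Step 1 — sample mean vector:
  mean(X_1) = (7 + 7 + 6 + 5 + 8 + 5) / 6 = 38/6 = 6.3333
  mean(X_2) = (2 + 7 + 3 + 2 + 8 + 4) / 6 = 26/6 = 4.3333
  x̄ = (6.3333, 4.3333),  deviation x̄ - mu_0 = (6.3333, 4.3333) - (2, 2) = (4.3333, 2.3333).

Step 2 — sample covariance matrix, S[i,j] = (1/(n-1)) · Σ_k (x_{k,i} - mean_i) · (x_{k,j} - mean_j), divisor n-1 = 5:
  S[X_1,X_1] = ((0.6667)·(0.6667) + (0.6667)·(0.6667) + (-0.3333)·(-0.3333) + (-1.3333)·(-1.3333) + (1.6667)·(1.6667) + (-1.3333)·(-1.3333)) / 5 = 7.3333/5 = 1.4667
  S[X_1,X_2] = ((0.6667)·(-2.3333) + (0.6667)·(2.6667) + (-0.3333)·(-1.3333) + (-1.3333)·(-2.3333) + (1.6667)·(3.6667) + (-1.3333)·(-0.3333)) / 5 = 10.3333/5 = 2.0667
  S[X_2,X_2] = ((-2.3333)·(-2.3333) + (2.6667)·(2.6667) + (-1.3333)·(-1.3333) + (-2.3333)·(-2.3333) + (3.6667)·(3.6667) + (-0.3333)·(-0.3333)) / 5 = 33.3333/5 = 6.6667
  S = [[1.4667, 2.0667],
 [2.0667, 6.6667]].

Step 3 — invert S. det(S) = 1.4667·6.6667 - (2.0667)² = 5.5067.
  S^{-1} = (1/det) · [[d, -b], [-b, a]] = [[1.2107, -0.3753],
 [-0.3753, 0.2663]].

Step 4 — quadratic form (x̄ - mu_0)^T · S^{-1} · (x̄ - mu_0):
  S^{-1} · (x̄ - mu_0) = (4.3705, -1.0048),
  (x̄ - mu_0)^T · [...] = (4.3333)·(4.3705) + (2.3333)·(-1.0048) = 16.594.

Step 5 — scale by n: T² = 6 · 16.594 = 99.5642.

T² ≈ 99.5642


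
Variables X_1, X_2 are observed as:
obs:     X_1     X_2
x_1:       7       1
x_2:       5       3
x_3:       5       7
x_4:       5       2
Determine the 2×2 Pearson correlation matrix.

Step 1 — column means:
  mean(X_1) = (7 + 5 + 5 + 5) / 4 = 22/4 = 5.5
  mean(X_2) = (1 + 3 + 7 + 2) / 4 = 13/4 = 3.25

Step 2 — sample variances and covariances s[i,j] = (1/(n-1)) · Σ_k (x_{k,i} - mean_i) · (x_{k,j} - mean_j), with n-1 = 3:
  s[X_1,X_1] = ((1.5)·(1.5) + (-0.5)·(-0.5) + (-0.5)·(-0.5) + (-0.5)·(-0.5)) / 3 = 3/3 = 1
  s[X_1,X_2] = ((1.5)·(-2.25) + (-0.5)·(-0.25) + (-0.5)·(3.75) + (-0.5)·(-1.25)) / 3 = -4.5/3 = -1.5
  s[X_2,X_2] = ((-2.25)·(-2.25) + (-0.25)·(-0.25) + (3.75)·(3.75) + (-1.25)·(-1.25)) / 3 = 20.75/3 = 6.9167
  Sample standard deviations s_i = √(s[i,i]):
  s(X_1) = √(1) = 1
  s(X_2) = √(6.9167) = 2.63

Step 3 — r_{ij} = s_{ij} / (s_i · s_j):
  r[X_1,X_1] = 1 (diagonal).
  r[X_1,X_2] = -1.5 / (1 · 2.63) = -1.5 / 2.63 = -0.5704
  r[X_2,X_2] = 1 (diagonal).

R is symmetric with unit diagonal. Assembling:

R = [[1, -0.5704],
 [-0.5704, 1]]


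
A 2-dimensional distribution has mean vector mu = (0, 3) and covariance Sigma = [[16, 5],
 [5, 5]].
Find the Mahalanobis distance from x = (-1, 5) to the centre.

Step 1 — centre the observation: (x - mu) = (-1, 2).

Step 2 — invert Sigma. det(Sigma) = 16·5 - (5)² = 55.
  Sigma^{-1} = (1/det) · [[d, -b], [-b, a]] = [[0.0909, -0.0909],
 [-0.0909, 0.2909]].

Step 3 — form the quadratic (x - mu)^T · Sigma^{-1} · (x - mu):
  Sigma^{-1} · (x - mu) = (-0.2727, 0.6727).
  (x - mu)^T · [Sigma^{-1} · (x - mu)] = (-1)·(-0.2727) + (2)·(0.6727) = 1.6182.

Step 4 — take square root: d = √(1.6182) ≈ 1.2721.

d(x, mu) = √(1.6182) ≈ 1.2721


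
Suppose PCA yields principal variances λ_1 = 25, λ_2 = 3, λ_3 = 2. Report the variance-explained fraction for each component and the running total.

Step 1 — total variance = trace(Sigma) = Σ λ_i = 25 + 3 + 2 = 30.

Step 2 — fraction explained by component i = λ_i / Σ λ:
  PC1: 25/30 = 0.8333
  PC2: 3/30 = 0.1
  PC3: 2/30 = 0.0667

Step 3 — cumulative fraction after k components = (λ_1 + ... + λ_k) / Σ λ:
  k = 1: 25/30 = 0.8333
  k = 2: (25 + 3)/30 = 28/30 = 0.9333
  k = 3: (25 + 3 + 2)/30 = 30/30 = 1

Summary (fraction, with percent):

explained: PC1 0.8333 (83.33%), PC2 0.1 (10%), PC3 0.0667 (6.67%);  cumulative: 0.8333, 0.9333, 1


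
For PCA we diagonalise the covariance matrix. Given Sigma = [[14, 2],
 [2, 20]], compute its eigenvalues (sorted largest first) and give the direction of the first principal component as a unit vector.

Step 1 — characteristic polynomial of 2×2 Sigma:
  det(Sigma - λI) = λ² - trace · λ + det = 0.
  trace = 14 + 20 = 34, det = 14·20 - (2)² = 276.
Step 2 — discriminant:
  Δ = trace² - 4·det = 1156 - 1104 = 52.
Step 3 — eigenvalues:
  λ = (trace ± √Δ)/2 = (34 ± 7.2111)/2,
  λ_1 = 20.6056,  λ_2 = 13.3944.

Step 4 — unit eigenvector for λ_1: solve (Sigma - λ_1 I)v = 0. First row:
  (14 - 20.6056)·v_x + (2)·v_y = 0, i.e. (-6.6056)·v_x + (2)·v_y = 0,
  so v ∝ (b, λ_1 - a) = (2, 6.6056) = u.
  ||u|| = √((2)² + (6.6056)²) = √(47.6333) ≈ 6.9017,
  v_1 = u/||u|| ≈ (0.2898, 0.9571) (||v_1|| = 1).

λ_1 = 20.6056,  λ_2 = 13.3944;  v_1 ≈ (0.2898, 0.9571)


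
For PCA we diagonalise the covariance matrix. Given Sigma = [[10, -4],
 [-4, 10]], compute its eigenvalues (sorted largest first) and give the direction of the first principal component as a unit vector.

Step 1 — characteristic polynomial of 2×2 Sigma:
  det(Sigma - λI) = λ² - trace · λ + det = 0.
  trace = 10 + 10 = 20, det = 10·10 - (-4)² = 84.
Step 2 — discriminant:
  Δ = trace² - 4·det = 400 - 336 = 64.
Step 3 — eigenvalues:
  λ = (trace ± √Δ)/2 = (20 ± 8)/2,
  λ_1 = 14,  λ_2 = 6.

Step 4 — unit eigenvector for λ_1: solve (Sigma - λ_1 I)v = 0. First row:
  (10 - 14)·v_x + (-4)·v_y = 0, i.e. (-4)·v_x + (-4)·v_y = 0,
  so v ∝ (b, λ_1 - a) = (-4, 4); multiply by -1 so the first entry is positive: u = (4, -4).
  ||u|| = √((4)² + (-4)²) = √(32) ≈ 5.6569,
  v_1 = u/||u|| ≈ (0.7071, -0.7071) (||v_1|| = 1).

λ_1 = 14,  λ_2 = 6;  v_1 ≈ (0.7071, -0.7071)


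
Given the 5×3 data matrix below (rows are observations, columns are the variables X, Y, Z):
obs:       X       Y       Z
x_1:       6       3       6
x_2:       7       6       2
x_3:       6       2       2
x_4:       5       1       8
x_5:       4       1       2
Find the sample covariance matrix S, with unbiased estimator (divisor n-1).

Step 1 — column means:
  mean(X) = (6 + 7 + 6 + 5 + 4) / 5 = 28/5 = 5.6
  mean(Y) = (3 + 6 + 2 + 1 + 1) / 5 = 13/5 = 2.6
  mean(Z) = (6 + 2 + 2 + 8 + 2) / 5 = 20/5 = 4

Step 2 — sample covariance S[i,j] = (1/(n-1)) · Σ_k (x_{k,i} - mean_i) · (x_{k,j} - mean_j), with n-1 = 4.
  S[X,X] = ((0.4)·(0.4) + (1.4)·(1.4) + (0.4)·(0.4) + (-0.6)·(-0.6) + (-1.6)·(-1.6)) / 4 = 5.2/4 = 1.3
  S[X,Y] = ((0.4)·(0.4) + (1.4)·(3.4) + (0.4)·(-0.6) + (-0.6)·(-1.6) + (-1.6)·(-1.6)) / 4 = 8.2/4 = 2.05
  S[X,Z] = ((0.4)·(2) + (1.4)·(-2) + (0.4)·(-2) + (-0.6)·(4) + (-1.6)·(-2)) / 4 = -2/4 = -0.5
  S[Y,Y] = ((0.4)·(0.4) + (3.4)·(3.4) + (-0.6)·(-0.6) + (-1.6)·(-1.6) + (-1.6)·(-1.6)) / 4 = 17.2/4 = 4.3
  S[Y,Z] = ((0.4)·(2) + (3.4)·(-2) + (-0.6)·(-2) + (-1.6)·(4) + (-1.6)·(-2)) / 4 = -8/4 = -2
  S[Z,Z] = ((2)·(2) + (-2)·(-2) + (-2)·(-2) + (4)·(4) + (-2)·(-2)) / 4 = 32/4 = 8

S is symmetric (S[j,i] = S[i,j]). Assembling:

S = [[1.3, 2.05, -0.5],
 [2.05, 4.3, -2],
 [-0.5, -2, 8]]


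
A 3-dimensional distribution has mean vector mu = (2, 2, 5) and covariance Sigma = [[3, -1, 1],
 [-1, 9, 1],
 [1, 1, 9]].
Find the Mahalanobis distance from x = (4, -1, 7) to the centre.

Step 1 — centre the observation: (x - mu) = (2, -3, 2).

Step 2 — invert Sigma (cofactor / det for 3×3, or solve directly):
  Sigma^{-1} = [[0.3636, 0.0455, -0.0455],
 [0.0455, 0.1182, -0.0182],
 [-0.0455, -0.0182, 0.1182]].

Step 3 — form the quadratic (x - mu)^T · Sigma^{-1} · (x - mu):
  Sigma^{-1} · (x - mu) = (0.5, -0.3, 0.2).
  (x - mu)^T · [Sigma^{-1} · (x - mu)] = (2)·(0.5) + (-3)·(-0.3) + (2)·(0.2) = 2.3.

Step 4 — take square root: d = √(2.3) ≈ 1.5166.

d(x, mu) = √(2.3) ≈ 1.5166


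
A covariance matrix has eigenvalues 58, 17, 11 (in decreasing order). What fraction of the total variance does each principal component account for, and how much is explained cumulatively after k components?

Step 1 — total variance = trace(Sigma) = Σ λ_i = 58 + 17 + 11 = 86.

Step 2 — fraction explained by component i = λ_i / Σ λ:
  PC1: 58/86 = 0.6744
  PC2: 17/86 = 0.1977
  PC3: 11/86 = 0.1279

Step 3 — cumulative fraction after k components = (λ_1 + ... + λ_k) / Σ λ:
  k = 1: 58/86 = 0.6744
  k = 2: (58 + 17)/86 = 75/86 = 0.8721
  k = 3: (58 + 17 + 11)/86 = 86/86 = 1

Summary (fraction, with percent):

explained: PC1 0.6744 (67.44%), PC2 0.1977 (19.77%), PC3 0.1279 (12.79%);  cumulative: 0.6744, 0.8721, 1


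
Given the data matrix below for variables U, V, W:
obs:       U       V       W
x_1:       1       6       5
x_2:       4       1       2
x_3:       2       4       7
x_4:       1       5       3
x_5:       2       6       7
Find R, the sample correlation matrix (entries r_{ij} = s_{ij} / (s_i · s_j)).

Step 1 — column means:
  mean(U) = (1 + 4 + 2 + 1 + 2) / 5 = 10/5 = 2
  mean(V) = (6 + 1 + 4 + 5 + 6) / 5 = 22/5 = 4.4
  mean(W) = (5 + 2 + 7 + 3 + 7) / 5 = 24/5 = 4.8

Step 2 — sample variances and covariances s[i,j] = (1/(n-1)) · Σ_k (x_{k,i} - mean_i) · (x_{k,j} - mean_j), with n-1 = 4:
  s[U,U] = ((-1)·(-1) + (2)·(2) + (0)·(0) + (-1)·(-1) + (0)·(0)) / 4 = 6/4 = 1.5
  s[U,V] = ((-1)·(1.6) + (2)·(-3.4) + (0)·(-0.4) + (-1)·(0.6) + (0)·(1.6)) / 4 = -9/4 = -2.25
  s[U,W] = ((-1)·(0.2) + (2)·(-2.8) + (0)·(2.2) + (-1)·(-1.8) + (0)·(2.2)) / 4 = -4/4 = -1
  s[V,V] = ((1.6)·(1.6) + (-3.4)·(-3.4) + (-0.4)·(-0.4) + (0.6)·(0.6) + (1.6)·(1.6)) / 4 = 17.2/4 = 4.3
  s[V,W] = ((1.6)·(0.2) + (-3.4)·(-2.8) + (-0.4)·(2.2) + (0.6)·(-1.8) + (1.6)·(2.2)) / 4 = 11.4/4 = 2.85
  s[W,W] = ((0.2)·(0.2) + (-2.8)·(-2.8) + (2.2)·(2.2) + (-1.8)·(-1.8) + (2.2)·(2.2)) / 4 = 20.8/4 = 5.2
  Sample standard deviations s_i = √(s[i,i]):
  s(U) = √(1.5) = 1.2247
  s(V) = √(4.3) = 2.0736
  s(W) = √(5.2) = 2.2804

Step 3 — r_{ij} = s_{ij} / (s_i · s_j):
  r[U,U] = 1 (diagonal).
  r[U,V] = -2.25 / (1.2247 · 2.0736) = -2.25 / 2.5397 = -0.8859
  r[U,W] = -1 / (1.2247 · 2.2804) = -1 / 2.7928 = -0.3581
  r[V,V] = 1 (diagonal).
  r[V,W] = 2.85 / (2.0736 · 2.2804) = 2.85 / 4.7286 = 0.6027
  r[W,W] = 1 (diagonal).

R is symmetric with unit diagonal. Assembling:

R = [[1, -0.8859, -0.3581],
 [-0.8859, 1, 0.6027],
 [-0.3581, 0.6027, 1]]
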